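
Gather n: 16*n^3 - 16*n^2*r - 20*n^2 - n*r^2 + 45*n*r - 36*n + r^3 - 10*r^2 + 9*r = 16*n^3 + n^2*(-16*r - 20) + n*(-r^2 + 45*r - 36) + r^3 - 10*r^2 + 9*r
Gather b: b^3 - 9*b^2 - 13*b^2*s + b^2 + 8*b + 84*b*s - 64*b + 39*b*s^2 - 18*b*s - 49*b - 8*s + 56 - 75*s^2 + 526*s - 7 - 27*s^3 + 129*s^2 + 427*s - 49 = b^3 + b^2*(-13*s - 8) + b*(39*s^2 + 66*s - 105) - 27*s^3 + 54*s^2 + 945*s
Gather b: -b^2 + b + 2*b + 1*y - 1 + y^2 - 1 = -b^2 + 3*b + y^2 + y - 2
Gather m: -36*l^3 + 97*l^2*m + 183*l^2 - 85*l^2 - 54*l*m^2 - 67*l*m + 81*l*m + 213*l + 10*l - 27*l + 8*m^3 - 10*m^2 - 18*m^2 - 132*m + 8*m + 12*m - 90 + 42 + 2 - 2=-36*l^3 + 98*l^2 + 196*l + 8*m^3 + m^2*(-54*l - 28) + m*(97*l^2 + 14*l - 112) - 48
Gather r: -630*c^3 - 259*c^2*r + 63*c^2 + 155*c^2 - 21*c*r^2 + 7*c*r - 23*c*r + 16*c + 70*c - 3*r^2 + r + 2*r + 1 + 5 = -630*c^3 + 218*c^2 + 86*c + r^2*(-21*c - 3) + r*(-259*c^2 - 16*c + 3) + 6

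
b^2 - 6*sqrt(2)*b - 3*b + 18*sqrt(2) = (b - 3)*(b - 6*sqrt(2))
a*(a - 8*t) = a^2 - 8*a*t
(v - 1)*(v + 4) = v^2 + 3*v - 4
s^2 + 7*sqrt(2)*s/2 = s*(s + 7*sqrt(2)/2)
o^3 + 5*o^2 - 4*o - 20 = (o - 2)*(o + 2)*(o + 5)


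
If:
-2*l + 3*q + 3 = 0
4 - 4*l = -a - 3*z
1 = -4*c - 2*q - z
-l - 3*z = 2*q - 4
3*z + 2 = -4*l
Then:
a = -202/5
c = 5/12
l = -24/5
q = -21/5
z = 86/15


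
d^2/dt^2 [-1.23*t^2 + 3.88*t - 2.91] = -2.46000000000000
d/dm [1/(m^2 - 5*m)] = (5 - 2*m)/(m^2*(m - 5)^2)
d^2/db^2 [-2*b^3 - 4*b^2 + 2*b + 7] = -12*b - 8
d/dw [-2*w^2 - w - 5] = -4*w - 1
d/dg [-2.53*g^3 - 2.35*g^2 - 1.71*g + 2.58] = -7.59*g^2 - 4.7*g - 1.71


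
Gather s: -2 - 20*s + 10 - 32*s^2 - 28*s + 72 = -32*s^2 - 48*s + 80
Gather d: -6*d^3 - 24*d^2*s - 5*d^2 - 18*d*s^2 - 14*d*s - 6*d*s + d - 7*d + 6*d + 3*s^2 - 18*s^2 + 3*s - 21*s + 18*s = -6*d^3 + d^2*(-24*s - 5) + d*(-18*s^2 - 20*s) - 15*s^2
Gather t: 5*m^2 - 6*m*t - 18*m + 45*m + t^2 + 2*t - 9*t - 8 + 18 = 5*m^2 + 27*m + t^2 + t*(-6*m - 7) + 10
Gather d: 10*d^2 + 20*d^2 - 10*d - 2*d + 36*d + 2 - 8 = 30*d^2 + 24*d - 6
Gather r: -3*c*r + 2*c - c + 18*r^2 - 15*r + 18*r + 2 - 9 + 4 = c + 18*r^2 + r*(3 - 3*c) - 3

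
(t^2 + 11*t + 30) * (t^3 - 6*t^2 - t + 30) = t^5 + 5*t^4 - 37*t^3 - 161*t^2 + 300*t + 900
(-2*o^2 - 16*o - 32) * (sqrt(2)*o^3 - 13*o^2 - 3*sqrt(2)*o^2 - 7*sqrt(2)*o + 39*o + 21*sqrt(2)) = -2*sqrt(2)*o^5 - 10*sqrt(2)*o^4 + 26*o^4 + 30*sqrt(2)*o^3 + 130*o^3 - 208*o^2 + 166*sqrt(2)*o^2 - 1248*o - 112*sqrt(2)*o - 672*sqrt(2)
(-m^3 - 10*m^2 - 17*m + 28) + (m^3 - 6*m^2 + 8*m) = -16*m^2 - 9*m + 28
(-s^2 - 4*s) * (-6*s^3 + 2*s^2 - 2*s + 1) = 6*s^5 + 22*s^4 - 6*s^3 + 7*s^2 - 4*s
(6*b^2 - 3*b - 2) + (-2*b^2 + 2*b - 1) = 4*b^2 - b - 3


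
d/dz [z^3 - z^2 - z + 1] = 3*z^2 - 2*z - 1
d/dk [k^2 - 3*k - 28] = 2*k - 3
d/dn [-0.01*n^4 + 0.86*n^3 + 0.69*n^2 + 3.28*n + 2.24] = -0.04*n^3 + 2.58*n^2 + 1.38*n + 3.28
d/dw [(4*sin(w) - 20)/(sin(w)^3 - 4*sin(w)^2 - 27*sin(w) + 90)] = 4*(-2*sin(w)^3 + 19*sin(w)^2 - 40*sin(w) - 45)*cos(w)/(sin(w)^3 - 4*sin(w)^2 - 27*sin(w) + 90)^2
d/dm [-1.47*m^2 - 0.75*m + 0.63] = -2.94*m - 0.75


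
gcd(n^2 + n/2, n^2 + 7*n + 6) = 1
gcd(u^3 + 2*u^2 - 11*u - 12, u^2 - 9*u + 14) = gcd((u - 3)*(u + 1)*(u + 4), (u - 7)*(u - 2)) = 1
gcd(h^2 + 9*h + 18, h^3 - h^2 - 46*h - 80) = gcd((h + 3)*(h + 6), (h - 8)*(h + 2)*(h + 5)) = 1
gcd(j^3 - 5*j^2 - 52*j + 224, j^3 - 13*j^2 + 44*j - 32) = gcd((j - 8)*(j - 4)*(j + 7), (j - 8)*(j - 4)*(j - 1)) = j^2 - 12*j + 32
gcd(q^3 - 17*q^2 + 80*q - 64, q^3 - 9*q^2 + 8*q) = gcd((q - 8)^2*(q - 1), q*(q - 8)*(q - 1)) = q^2 - 9*q + 8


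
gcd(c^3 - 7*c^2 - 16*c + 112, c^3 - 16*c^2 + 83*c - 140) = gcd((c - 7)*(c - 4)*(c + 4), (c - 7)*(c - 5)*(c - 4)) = c^2 - 11*c + 28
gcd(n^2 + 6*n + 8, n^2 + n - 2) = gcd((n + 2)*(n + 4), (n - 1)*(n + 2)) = n + 2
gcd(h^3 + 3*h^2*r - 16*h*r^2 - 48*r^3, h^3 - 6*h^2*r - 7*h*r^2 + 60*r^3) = -h^2 + h*r + 12*r^2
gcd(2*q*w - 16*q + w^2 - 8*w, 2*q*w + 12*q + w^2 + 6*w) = 2*q + w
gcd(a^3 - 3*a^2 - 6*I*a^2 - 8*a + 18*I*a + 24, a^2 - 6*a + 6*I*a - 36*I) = 1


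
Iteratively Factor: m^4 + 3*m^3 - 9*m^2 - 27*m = (m + 3)*(m^3 - 9*m) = (m - 3)*(m + 3)*(m^2 + 3*m) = m*(m - 3)*(m + 3)*(m + 3)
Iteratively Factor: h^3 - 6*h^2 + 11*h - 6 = (h - 3)*(h^2 - 3*h + 2) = (h - 3)*(h - 1)*(h - 2)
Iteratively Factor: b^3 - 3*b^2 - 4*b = (b)*(b^2 - 3*b - 4) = b*(b - 4)*(b + 1)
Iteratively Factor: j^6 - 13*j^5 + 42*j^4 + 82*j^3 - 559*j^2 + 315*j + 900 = (j + 3)*(j^5 - 16*j^4 + 90*j^3 - 188*j^2 + 5*j + 300) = (j - 5)*(j + 3)*(j^4 - 11*j^3 + 35*j^2 - 13*j - 60) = (j - 5)^2*(j + 3)*(j^3 - 6*j^2 + 5*j + 12) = (j - 5)^2*(j + 1)*(j + 3)*(j^2 - 7*j + 12) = (j - 5)^2*(j - 3)*(j + 1)*(j + 3)*(j - 4)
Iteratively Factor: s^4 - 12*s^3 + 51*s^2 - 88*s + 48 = (s - 4)*(s^3 - 8*s^2 + 19*s - 12) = (s - 4)*(s - 1)*(s^2 - 7*s + 12) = (s - 4)*(s - 3)*(s - 1)*(s - 4)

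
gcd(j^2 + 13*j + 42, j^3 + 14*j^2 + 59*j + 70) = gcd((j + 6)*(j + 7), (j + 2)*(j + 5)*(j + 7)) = j + 7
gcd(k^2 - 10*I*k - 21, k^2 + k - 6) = 1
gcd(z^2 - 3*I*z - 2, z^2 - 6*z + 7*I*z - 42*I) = 1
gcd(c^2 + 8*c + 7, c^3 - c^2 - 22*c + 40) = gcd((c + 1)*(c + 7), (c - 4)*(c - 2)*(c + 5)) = 1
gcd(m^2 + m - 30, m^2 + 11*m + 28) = 1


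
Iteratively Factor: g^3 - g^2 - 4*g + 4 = (g - 2)*(g^2 + g - 2) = (g - 2)*(g + 2)*(g - 1)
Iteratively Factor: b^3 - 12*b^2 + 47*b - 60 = (b - 4)*(b^2 - 8*b + 15) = (b - 5)*(b - 4)*(b - 3)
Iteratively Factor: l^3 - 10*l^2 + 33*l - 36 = (l - 3)*(l^2 - 7*l + 12) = (l - 3)^2*(l - 4)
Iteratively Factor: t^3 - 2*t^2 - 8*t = (t - 4)*(t^2 + 2*t) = (t - 4)*(t + 2)*(t)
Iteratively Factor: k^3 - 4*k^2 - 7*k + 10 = (k - 1)*(k^2 - 3*k - 10) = (k - 5)*(k - 1)*(k + 2)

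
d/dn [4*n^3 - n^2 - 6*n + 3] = 12*n^2 - 2*n - 6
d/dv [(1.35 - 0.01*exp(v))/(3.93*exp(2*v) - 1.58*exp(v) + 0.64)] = (0.0393*exp(2*v) - 10.611*exp(v) + 2.1266)*exp(v)/(15.4449*exp(4*v) - 12.4188*exp(3*v) + 7.5268*exp(2*v) - 2.0224*exp(v) + 0.4096)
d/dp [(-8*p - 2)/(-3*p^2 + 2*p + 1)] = 4*(-6*p^2 - 3*p - 1)/(9*p^4 - 12*p^3 - 2*p^2 + 4*p + 1)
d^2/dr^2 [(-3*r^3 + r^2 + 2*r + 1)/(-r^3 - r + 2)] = 2*(-r^6 - 15*r^5 + 33*r^4 - 9*r^3 - 45*r^2 + 30*r - 9)/(r^9 + 3*r^7 - 6*r^6 + 3*r^5 - 12*r^4 + 13*r^3 - 6*r^2 + 12*r - 8)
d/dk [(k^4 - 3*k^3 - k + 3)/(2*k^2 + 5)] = (4*k^5 - 6*k^4 + 20*k^3 - 43*k^2 - 12*k - 5)/(4*k^4 + 20*k^2 + 25)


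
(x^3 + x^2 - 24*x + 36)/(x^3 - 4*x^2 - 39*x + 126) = (x - 2)/(x - 7)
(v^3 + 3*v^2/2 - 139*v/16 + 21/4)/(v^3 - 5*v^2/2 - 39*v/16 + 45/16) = (4*v^2 + 9*v - 28)/(4*v^2 - 7*v - 15)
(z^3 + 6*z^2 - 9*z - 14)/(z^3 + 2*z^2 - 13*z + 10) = (z^2 + 8*z + 7)/(z^2 + 4*z - 5)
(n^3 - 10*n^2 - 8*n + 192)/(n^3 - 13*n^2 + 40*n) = (n^2 - 2*n - 24)/(n*(n - 5))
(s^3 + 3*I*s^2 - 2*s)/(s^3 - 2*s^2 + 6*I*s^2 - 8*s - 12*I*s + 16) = s*(s + I)/(s^2 + 2*s*(-1 + 2*I) - 8*I)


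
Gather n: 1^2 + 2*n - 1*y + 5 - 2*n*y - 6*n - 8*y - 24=n*(-2*y - 4) - 9*y - 18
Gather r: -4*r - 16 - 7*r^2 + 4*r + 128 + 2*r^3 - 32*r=2*r^3 - 7*r^2 - 32*r + 112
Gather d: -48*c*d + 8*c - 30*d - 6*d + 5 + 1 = 8*c + d*(-48*c - 36) + 6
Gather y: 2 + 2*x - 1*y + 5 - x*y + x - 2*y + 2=3*x + y*(-x - 3) + 9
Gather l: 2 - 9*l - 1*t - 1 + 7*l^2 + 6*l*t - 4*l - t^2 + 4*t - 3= 7*l^2 + l*(6*t - 13) - t^2 + 3*t - 2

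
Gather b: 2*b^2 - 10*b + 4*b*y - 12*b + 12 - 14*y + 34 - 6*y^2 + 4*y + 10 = 2*b^2 + b*(4*y - 22) - 6*y^2 - 10*y + 56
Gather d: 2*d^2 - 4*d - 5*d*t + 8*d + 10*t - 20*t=2*d^2 + d*(4 - 5*t) - 10*t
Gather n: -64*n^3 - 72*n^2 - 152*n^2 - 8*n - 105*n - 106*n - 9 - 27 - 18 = -64*n^3 - 224*n^2 - 219*n - 54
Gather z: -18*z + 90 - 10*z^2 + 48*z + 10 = -10*z^2 + 30*z + 100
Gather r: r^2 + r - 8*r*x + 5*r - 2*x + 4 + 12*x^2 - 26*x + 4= r^2 + r*(6 - 8*x) + 12*x^2 - 28*x + 8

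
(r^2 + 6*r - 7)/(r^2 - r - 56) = (r - 1)/(r - 8)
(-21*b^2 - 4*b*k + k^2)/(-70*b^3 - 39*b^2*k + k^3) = (3*b + k)/(10*b^2 + 7*b*k + k^2)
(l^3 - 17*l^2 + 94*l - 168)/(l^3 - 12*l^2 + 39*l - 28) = (l - 6)/(l - 1)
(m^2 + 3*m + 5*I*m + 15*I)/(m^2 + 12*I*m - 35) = (m + 3)/(m + 7*I)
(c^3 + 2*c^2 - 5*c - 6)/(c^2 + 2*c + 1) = (c^2 + c - 6)/(c + 1)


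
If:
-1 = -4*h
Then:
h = 1/4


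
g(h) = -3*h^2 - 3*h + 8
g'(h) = -6*h - 3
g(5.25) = -90.44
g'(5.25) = -34.50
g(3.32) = -35.03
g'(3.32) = -22.92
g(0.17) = 7.40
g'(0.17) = -4.02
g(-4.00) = -28.00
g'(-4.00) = 21.00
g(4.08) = -54.18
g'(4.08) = -27.48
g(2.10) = -11.53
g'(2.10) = -15.60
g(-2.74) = -6.30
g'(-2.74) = 13.44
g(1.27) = -0.65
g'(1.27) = -10.62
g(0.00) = 8.00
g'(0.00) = -3.00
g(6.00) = -118.00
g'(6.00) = -39.00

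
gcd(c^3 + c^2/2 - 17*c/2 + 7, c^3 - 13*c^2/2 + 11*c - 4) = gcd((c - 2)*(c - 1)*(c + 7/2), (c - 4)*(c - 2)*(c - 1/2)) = c - 2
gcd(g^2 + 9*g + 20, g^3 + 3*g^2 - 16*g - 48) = g + 4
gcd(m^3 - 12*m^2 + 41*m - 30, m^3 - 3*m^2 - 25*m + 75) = m - 5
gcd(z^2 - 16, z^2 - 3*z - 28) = z + 4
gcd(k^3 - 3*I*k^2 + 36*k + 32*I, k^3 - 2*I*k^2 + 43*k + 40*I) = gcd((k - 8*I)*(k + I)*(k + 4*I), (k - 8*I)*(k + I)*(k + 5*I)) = k^2 - 7*I*k + 8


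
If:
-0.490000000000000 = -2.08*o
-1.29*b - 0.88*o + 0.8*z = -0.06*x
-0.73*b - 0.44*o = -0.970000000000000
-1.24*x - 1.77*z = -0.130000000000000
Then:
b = 1.19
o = 0.24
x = -3.36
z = 2.42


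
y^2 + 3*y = y*(y + 3)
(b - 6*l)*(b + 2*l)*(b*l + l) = b^3*l - 4*b^2*l^2 + b^2*l - 12*b*l^3 - 4*b*l^2 - 12*l^3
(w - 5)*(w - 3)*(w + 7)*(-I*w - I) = -I*w^4 + 42*I*w^2 - 64*I*w - 105*I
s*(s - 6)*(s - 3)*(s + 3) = s^4 - 6*s^3 - 9*s^2 + 54*s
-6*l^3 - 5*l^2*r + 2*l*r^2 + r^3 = (-2*l + r)*(l + r)*(3*l + r)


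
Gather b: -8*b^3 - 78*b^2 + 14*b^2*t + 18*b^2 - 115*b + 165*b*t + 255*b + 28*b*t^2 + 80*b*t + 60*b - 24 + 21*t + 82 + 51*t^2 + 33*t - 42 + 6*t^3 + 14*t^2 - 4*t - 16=-8*b^3 + b^2*(14*t - 60) + b*(28*t^2 + 245*t + 200) + 6*t^3 + 65*t^2 + 50*t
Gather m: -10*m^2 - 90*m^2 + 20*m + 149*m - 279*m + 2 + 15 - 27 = -100*m^2 - 110*m - 10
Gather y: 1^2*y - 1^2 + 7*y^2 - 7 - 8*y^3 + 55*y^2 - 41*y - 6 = -8*y^3 + 62*y^2 - 40*y - 14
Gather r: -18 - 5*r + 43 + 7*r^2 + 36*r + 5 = 7*r^2 + 31*r + 30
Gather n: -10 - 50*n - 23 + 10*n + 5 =-40*n - 28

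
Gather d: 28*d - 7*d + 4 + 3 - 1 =21*d + 6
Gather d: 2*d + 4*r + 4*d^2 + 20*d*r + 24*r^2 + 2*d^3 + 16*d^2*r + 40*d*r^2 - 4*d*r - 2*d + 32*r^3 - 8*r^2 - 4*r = 2*d^3 + d^2*(16*r + 4) + d*(40*r^2 + 16*r) + 32*r^3 + 16*r^2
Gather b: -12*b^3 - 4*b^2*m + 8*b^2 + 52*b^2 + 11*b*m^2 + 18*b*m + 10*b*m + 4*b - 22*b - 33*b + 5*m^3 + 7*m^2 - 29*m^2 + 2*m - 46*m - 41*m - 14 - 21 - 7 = -12*b^3 + b^2*(60 - 4*m) + b*(11*m^2 + 28*m - 51) + 5*m^3 - 22*m^2 - 85*m - 42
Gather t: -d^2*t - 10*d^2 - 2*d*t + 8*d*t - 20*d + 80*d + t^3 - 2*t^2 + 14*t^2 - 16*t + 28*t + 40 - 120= -10*d^2 + 60*d + t^3 + 12*t^2 + t*(-d^2 + 6*d + 12) - 80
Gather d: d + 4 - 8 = d - 4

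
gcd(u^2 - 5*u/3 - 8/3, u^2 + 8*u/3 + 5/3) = u + 1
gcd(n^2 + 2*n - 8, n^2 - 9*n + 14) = n - 2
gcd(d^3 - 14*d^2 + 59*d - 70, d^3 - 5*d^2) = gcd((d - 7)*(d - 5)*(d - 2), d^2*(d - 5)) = d - 5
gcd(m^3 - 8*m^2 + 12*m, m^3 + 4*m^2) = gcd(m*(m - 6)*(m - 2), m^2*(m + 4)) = m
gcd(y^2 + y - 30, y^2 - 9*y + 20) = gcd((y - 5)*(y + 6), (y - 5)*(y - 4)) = y - 5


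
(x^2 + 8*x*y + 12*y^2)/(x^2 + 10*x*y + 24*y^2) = (x + 2*y)/(x + 4*y)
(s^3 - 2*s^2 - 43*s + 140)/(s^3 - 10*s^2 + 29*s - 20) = (s + 7)/(s - 1)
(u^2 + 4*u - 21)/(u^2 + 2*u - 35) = (u - 3)/(u - 5)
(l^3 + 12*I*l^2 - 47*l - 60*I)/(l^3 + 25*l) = (l^2 + 7*I*l - 12)/(l*(l - 5*I))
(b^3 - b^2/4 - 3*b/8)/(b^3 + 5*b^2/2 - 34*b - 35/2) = b*(4*b - 3)/(4*(b^2 + 2*b - 35))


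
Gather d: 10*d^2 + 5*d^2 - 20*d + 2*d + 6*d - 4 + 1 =15*d^2 - 12*d - 3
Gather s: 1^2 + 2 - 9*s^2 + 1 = 4 - 9*s^2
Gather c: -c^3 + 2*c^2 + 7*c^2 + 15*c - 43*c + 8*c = -c^3 + 9*c^2 - 20*c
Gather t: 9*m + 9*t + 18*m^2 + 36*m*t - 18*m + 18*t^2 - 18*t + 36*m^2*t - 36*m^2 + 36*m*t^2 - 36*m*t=-18*m^2 - 9*m + t^2*(36*m + 18) + t*(36*m^2 - 9)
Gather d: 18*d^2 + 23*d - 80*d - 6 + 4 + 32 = 18*d^2 - 57*d + 30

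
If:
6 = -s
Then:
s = -6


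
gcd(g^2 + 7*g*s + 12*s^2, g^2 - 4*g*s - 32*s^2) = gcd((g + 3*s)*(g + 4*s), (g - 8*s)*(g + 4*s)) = g + 4*s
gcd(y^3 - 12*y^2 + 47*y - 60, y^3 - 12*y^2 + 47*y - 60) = y^3 - 12*y^2 + 47*y - 60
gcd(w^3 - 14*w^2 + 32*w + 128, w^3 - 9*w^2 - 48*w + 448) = w^2 - 16*w + 64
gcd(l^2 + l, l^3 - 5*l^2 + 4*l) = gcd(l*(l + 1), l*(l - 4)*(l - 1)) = l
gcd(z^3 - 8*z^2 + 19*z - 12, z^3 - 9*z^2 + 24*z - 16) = z^2 - 5*z + 4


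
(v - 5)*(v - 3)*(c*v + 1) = c*v^3 - 8*c*v^2 + 15*c*v + v^2 - 8*v + 15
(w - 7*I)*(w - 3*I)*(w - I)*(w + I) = w^4 - 10*I*w^3 - 20*w^2 - 10*I*w - 21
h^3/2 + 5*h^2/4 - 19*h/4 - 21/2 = (h/2 + 1)*(h - 3)*(h + 7/2)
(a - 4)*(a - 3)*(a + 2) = a^3 - 5*a^2 - 2*a + 24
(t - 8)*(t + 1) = t^2 - 7*t - 8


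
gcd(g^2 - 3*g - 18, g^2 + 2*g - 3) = g + 3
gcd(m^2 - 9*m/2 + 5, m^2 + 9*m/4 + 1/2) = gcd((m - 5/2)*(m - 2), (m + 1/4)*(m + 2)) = 1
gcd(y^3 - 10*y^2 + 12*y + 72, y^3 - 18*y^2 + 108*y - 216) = y^2 - 12*y + 36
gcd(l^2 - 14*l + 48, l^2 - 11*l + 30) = l - 6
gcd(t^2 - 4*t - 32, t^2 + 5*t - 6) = 1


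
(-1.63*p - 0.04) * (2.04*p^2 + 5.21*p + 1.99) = -3.3252*p^3 - 8.5739*p^2 - 3.4521*p - 0.0796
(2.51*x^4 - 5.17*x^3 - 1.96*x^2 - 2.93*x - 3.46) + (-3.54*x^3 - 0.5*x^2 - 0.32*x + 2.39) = 2.51*x^4 - 8.71*x^3 - 2.46*x^2 - 3.25*x - 1.07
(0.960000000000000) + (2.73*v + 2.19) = 2.73*v + 3.15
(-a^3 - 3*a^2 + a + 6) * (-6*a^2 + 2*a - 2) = 6*a^5 + 16*a^4 - 10*a^3 - 28*a^2 + 10*a - 12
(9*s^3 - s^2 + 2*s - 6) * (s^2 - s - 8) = 9*s^5 - 10*s^4 - 69*s^3 - 10*s + 48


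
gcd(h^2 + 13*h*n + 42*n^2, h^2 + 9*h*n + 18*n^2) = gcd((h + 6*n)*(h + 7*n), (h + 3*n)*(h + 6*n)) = h + 6*n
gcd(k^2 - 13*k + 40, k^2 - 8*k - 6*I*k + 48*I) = k - 8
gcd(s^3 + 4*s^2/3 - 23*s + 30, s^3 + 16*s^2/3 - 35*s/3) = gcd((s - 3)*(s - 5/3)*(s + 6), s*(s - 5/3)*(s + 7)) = s - 5/3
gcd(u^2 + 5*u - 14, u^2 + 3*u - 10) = u - 2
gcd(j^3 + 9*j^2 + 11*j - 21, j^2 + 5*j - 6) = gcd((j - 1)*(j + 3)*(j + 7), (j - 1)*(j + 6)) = j - 1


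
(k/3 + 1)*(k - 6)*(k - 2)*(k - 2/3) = k^4/3 - 17*k^3/9 - 26*k^2/9 + 44*k/3 - 8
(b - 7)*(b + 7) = b^2 - 49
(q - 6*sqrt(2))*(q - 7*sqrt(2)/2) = q^2 - 19*sqrt(2)*q/2 + 42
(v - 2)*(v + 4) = v^2 + 2*v - 8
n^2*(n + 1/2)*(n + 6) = n^4 + 13*n^3/2 + 3*n^2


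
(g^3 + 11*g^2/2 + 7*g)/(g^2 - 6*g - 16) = g*(2*g + 7)/(2*(g - 8))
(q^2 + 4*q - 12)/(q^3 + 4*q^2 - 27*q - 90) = (q - 2)/(q^2 - 2*q - 15)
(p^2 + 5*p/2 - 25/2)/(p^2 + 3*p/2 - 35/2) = (2*p - 5)/(2*p - 7)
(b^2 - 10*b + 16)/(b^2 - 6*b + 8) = (b - 8)/(b - 4)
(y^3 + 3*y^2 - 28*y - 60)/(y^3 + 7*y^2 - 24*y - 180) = (y + 2)/(y + 6)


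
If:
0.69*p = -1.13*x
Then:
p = -1.63768115942029*x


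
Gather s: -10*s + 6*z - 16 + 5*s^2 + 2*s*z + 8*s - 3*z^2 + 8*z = 5*s^2 + s*(2*z - 2) - 3*z^2 + 14*z - 16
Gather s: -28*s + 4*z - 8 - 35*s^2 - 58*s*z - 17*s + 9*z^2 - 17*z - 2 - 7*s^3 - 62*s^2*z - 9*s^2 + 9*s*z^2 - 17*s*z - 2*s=-7*s^3 + s^2*(-62*z - 44) + s*(9*z^2 - 75*z - 47) + 9*z^2 - 13*z - 10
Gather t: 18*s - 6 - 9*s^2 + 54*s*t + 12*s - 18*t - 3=-9*s^2 + 30*s + t*(54*s - 18) - 9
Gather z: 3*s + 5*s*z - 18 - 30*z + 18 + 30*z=5*s*z + 3*s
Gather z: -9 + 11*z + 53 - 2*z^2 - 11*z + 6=50 - 2*z^2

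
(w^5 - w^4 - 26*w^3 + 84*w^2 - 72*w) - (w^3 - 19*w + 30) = w^5 - w^4 - 27*w^3 + 84*w^2 - 53*w - 30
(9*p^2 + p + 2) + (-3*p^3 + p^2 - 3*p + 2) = -3*p^3 + 10*p^2 - 2*p + 4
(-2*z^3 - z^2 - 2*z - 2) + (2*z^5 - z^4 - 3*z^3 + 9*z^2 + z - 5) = 2*z^5 - z^4 - 5*z^3 + 8*z^2 - z - 7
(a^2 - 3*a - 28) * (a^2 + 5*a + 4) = a^4 + 2*a^3 - 39*a^2 - 152*a - 112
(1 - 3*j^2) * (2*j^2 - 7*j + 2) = -6*j^4 + 21*j^3 - 4*j^2 - 7*j + 2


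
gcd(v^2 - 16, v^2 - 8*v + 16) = v - 4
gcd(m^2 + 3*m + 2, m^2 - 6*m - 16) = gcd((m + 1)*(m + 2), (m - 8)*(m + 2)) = m + 2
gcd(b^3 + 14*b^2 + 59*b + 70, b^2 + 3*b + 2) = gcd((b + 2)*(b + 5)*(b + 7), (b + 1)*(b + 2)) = b + 2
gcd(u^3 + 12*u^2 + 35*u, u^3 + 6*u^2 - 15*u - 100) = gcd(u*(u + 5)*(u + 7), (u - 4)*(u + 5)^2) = u + 5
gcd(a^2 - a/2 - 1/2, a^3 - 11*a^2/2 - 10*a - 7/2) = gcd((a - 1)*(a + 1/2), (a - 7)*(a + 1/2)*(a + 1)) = a + 1/2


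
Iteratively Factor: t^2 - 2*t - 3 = (t + 1)*(t - 3)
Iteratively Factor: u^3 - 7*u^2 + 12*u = (u - 4)*(u^2 - 3*u) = u*(u - 4)*(u - 3)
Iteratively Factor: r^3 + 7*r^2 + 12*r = (r + 4)*(r^2 + 3*r) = (r + 3)*(r + 4)*(r)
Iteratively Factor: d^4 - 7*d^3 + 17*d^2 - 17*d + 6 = (d - 2)*(d^3 - 5*d^2 + 7*d - 3) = (d - 2)*(d - 1)*(d^2 - 4*d + 3) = (d - 2)*(d - 1)^2*(d - 3)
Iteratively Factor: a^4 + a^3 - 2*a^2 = (a)*(a^3 + a^2 - 2*a) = a^2*(a^2 + a - 2) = a^2*(a - 1)*(a + 2)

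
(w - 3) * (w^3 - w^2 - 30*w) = w^4 - 4*w^3 - 27*w^2 + 90*w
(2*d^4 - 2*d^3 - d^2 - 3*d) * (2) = 4*d^4 - 4*d^3 - 2*d^2 - 6*d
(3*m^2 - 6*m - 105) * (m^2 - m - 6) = 3*m^4 - 9*m^3 - 117*m^2 + 141*m + 630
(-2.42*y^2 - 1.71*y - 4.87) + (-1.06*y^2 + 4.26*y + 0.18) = -3.48*y^2 + 2.55*y - 4.69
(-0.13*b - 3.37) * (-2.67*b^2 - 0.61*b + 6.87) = 0.3471*b^3 + 9.0772*b^2 + 1.1626*b - 23.1519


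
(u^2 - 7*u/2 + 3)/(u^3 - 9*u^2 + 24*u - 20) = (u - 3/2)/(u^2 - 7*u + 10)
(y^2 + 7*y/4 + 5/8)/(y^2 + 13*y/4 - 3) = (8*y^2 + 14*y + 5)/(2*(4*y^2 + 13*y - 12))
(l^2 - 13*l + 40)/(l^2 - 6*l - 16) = (l - 5)/(l + 2)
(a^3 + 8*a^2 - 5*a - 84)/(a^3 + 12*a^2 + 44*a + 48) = (a^2 + 4*a - 21)/(a^2 + 8*a + 12)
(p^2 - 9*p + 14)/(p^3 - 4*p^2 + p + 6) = (p - 7)/(p^2 - 2*p - 3)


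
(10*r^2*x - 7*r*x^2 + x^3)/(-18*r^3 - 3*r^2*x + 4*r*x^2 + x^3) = x*(-5*r + x)/(9*r^2 + 6*r*x + x^2)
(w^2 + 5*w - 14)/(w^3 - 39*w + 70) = 1/(w - 5)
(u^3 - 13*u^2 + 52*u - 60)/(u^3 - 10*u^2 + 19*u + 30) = (u - 2)/(u + 1)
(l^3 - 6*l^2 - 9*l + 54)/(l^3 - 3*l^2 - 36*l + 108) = (l + 3)/(l + 6)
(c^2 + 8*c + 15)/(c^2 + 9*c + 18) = (c + 5)/(c + 6)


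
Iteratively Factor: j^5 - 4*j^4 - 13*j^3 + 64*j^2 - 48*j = (j - 1)*(j^4 - 3*j^3 - 16*j^2 + 48*j) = (j - 3)*(j - 1)*(j^3 - 16*j) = j*(j - 3)*(j - 1)*(j^2 - 16) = j*(j - 3)*(j - 1)*(j + 4)*(j - 4)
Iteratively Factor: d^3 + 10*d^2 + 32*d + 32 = (d + 4)*(d^2 + 6*d + 8) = (d + 2)*(d + 4)*(d + 4)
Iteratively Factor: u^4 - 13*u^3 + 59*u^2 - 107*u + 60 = (u - 5)*(u^3 - 8*u^2 + 19*u - 12) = (u - 5)*(u - 1)*(u^2 - 7*u + 12) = (u - 5)*(u - 4)*(u - 1)*(u - 3)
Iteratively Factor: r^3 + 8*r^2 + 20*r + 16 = (r + 2)*(r^2 + 6*r + 8) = (r + 2)*(r + 4)*(r + 2)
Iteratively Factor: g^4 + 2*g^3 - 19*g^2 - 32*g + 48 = (g + 4)*(g^3 - 2*g^2 - 11*g + 12) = (g + 3)*(g + 4)*(g^2 - 5*g + 4) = (g - 1)*(g + 3)*(g + 4)*(g - 4)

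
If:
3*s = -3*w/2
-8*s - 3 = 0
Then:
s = -3/8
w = 3/4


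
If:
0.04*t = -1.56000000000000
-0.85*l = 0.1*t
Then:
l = 4.59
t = -39.00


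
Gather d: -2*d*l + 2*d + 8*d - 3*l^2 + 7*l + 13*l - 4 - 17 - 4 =d*(10 - 2*l) - 3*l^2 + 20*l - 25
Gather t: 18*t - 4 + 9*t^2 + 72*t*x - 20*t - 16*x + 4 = 9*t^2 + t*(72*x - 2) - 16*x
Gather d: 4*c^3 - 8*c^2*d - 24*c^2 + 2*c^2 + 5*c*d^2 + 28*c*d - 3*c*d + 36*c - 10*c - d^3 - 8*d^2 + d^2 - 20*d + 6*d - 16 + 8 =4*c^3 - 22*c^2 + 26*c - d^3 + d^2*(5*c - 7) + d*(-8*c^2 + 25*c - 14) - 8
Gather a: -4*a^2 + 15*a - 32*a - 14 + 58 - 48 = -4*a^2 - 17*a - 4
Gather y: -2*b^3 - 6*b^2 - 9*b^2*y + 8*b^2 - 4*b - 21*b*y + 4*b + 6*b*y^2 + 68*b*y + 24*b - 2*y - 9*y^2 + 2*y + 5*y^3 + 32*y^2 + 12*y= -2*b^3 + 2*b^2 + 24*b + 5*y^3 + y^2*(6*b + 23) + y*(-9*b^2 + 47*b + 12)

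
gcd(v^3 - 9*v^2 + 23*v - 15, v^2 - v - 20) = v - 5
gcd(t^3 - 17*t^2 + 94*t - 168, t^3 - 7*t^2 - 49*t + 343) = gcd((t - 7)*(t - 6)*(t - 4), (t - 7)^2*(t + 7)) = t - 7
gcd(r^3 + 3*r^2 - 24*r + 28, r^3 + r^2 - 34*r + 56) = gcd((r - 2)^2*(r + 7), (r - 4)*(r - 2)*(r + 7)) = r^2 + 5*r - 14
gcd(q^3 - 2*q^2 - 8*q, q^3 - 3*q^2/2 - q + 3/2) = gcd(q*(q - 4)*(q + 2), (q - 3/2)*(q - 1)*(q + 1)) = 1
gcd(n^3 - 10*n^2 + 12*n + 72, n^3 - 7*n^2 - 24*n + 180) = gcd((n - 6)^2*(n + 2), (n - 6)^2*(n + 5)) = n^2 - 12*n + 36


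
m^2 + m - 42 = (m - 6)*(m + 7)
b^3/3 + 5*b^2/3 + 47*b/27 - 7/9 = (b/3 + 1)*(b - 1/3)*(b + 7/3)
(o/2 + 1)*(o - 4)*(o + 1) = o^3/2 - o^2/2 - 5*o - 4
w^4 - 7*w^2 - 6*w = w*(w - 3)*(w + 1)*(w + 2)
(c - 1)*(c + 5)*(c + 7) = c^3 + 11*c^2 + 23*c - 35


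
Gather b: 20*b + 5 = 20*b + 5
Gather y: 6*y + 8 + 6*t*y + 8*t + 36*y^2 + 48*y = 8*t + 36*y^2 + y*(6*t + 54) + 8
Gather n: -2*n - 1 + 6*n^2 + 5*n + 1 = 6*n^2 + 3*n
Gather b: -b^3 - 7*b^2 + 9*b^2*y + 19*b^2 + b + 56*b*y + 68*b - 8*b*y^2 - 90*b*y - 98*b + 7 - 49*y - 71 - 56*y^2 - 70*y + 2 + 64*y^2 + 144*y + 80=-b^3 + b^2*(9*y + 12) + b*(-8*y^2 - 34*y - 29) + 8*y^2 + 25*y + 18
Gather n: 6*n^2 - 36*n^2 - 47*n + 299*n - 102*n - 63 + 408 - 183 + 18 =-30*n^2 + 150*n + 180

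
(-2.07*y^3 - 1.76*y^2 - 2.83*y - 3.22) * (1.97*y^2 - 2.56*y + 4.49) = -4.0779*y^5 + 1.832*y^4 - 10.3638*y^3 - 7.001*y^2 - 4.4635*y - 14.4578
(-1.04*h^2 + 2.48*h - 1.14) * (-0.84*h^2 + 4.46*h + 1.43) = 0.8736*h^4 - 6.7216*h^3 + 10.5312*h^2 - 1.538*h - 1.6302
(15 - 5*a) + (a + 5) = 20 - 4*a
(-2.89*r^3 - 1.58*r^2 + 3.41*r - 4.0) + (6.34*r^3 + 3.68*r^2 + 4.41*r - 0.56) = 3.45*r^3 + 2.1*r^2 + 7.82*r - 4.56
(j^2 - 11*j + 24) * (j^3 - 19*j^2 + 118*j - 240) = j^5 - 30*j^4 + 351*j^3 - 1994*j^2 + 5472*j - 5760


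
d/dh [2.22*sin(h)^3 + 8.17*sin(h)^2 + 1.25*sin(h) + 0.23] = (6.66*sin(h)^2 + 16.34*sin(h) + 1.25)*cos(h)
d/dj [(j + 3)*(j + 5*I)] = 2*j + 3 + 5*I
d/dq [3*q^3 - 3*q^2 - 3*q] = 9*q^2 - 6*q - 3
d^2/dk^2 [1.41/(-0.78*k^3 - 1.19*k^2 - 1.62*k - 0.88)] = ((6.5988*k + 3.3558)*(0.78*k^3 + 1.19*k^2 + 1.62*k + 0.88) - 1.41*(2.34*k^2 + 2.38*k + 1.62)*(4.68*k^2 + 4.76*k + 3.24))/(0.78*k^3 + 1.19*k^2 + 1.62*k + 0.88)^3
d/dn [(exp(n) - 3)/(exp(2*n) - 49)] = (-2*(exp(n) - 3)*exp(n) + exp(2*n) - 49)*exp(n)/(exp(2*n) - 49)^2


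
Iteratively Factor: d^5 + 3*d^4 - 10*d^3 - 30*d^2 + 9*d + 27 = (d - 3)*(d^4 + 6*d^3 + 8*d^2 - 6*d - 9) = (d - 3)*(d - 1)*(d^3 + 7*d^2 + 15*d + 9) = (d - 3)*(d - 1)*(d + 3)*(d^2 + 4*d + 3) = (d - 3)*(d - 1)*(d + 3)^2*(d + 1)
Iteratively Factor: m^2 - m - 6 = (m - 3)*(m + 2)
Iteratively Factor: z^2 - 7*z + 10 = (z - 2)*(z - 5)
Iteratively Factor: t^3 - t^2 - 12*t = (t + 3)*(t^2 - 4*t) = (t - 4)*(t + 3)*(t)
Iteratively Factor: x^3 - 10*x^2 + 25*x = (x - 5)*(x^2 - 5*x) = (x - 5)^2*(x)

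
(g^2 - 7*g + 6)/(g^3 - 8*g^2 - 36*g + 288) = (g - 1)/(g^2 - 2*g - 48)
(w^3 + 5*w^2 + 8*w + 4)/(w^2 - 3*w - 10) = (w^2 + 3*w + 2)/(w - 5)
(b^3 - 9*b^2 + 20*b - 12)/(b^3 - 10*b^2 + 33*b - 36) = (b^3 - 9*b^2 + 20*b - 12)/(b^3 - 10*b^2 + 33*b - 36)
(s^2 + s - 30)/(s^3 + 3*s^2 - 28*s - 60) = 1/(s + 2)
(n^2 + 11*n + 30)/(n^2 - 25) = (n + 6)/(n - 5)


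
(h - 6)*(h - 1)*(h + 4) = h^3 - 3*h^2 - 22*h + 24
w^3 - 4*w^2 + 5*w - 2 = (w - 2)*(w - 1)^2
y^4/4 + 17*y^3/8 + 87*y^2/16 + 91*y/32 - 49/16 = (y/4 + 1/2)*(y - 1/2)*(y + 7/2)^2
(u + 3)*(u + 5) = u^2 + 8*u + 15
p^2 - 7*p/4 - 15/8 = (p - 5/2)*(p + 3/4)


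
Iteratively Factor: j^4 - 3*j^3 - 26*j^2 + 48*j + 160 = (j - 5)*(j^3 + 2*j^2 - 16*j - 32) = (j - 5)*(j - 4)*(j^2 + 6*j + 8) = (j - 5)*(j - 4)*(j + 4)*(j + 2)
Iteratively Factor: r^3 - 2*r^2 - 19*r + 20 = (r + 4)*(r^2 - 6*r + 5) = (r - 1)*(r + 4)*(r - 5)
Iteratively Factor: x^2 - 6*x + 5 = (x - 5)*(x - 1)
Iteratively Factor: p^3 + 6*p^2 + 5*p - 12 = (p + 4)*(p^2 + 2*p - 3) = (p + 3)*(p + 4)*(p - 1)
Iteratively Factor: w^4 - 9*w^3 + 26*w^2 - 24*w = (w)*(w^3 - 9*w^2 + 26*w - 24) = w*(w - 2)*(w^2 - 7*w + 12) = w*(w - 3)*(w - 2)*(w - 4)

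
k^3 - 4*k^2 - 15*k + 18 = (k - 6)*(k - 1)*(k + 3)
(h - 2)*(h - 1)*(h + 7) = h^3 + 4*h^2 - 19*h + 14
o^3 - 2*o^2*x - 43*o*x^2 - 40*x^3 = (o - 8*x)*(o + x)*(o + 5*x)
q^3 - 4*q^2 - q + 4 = (q - 4)*(q - 1)*(q + 1)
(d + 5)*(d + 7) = d^2 + 12*d + 35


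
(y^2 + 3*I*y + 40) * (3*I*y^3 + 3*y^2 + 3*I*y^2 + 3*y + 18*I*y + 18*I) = 3*I*y^5 - 6*y^4 + 3*I*y^4 - 6*y^3 + 147*I*y^3 + 66*y^2 + 147*I*y^2 + 66*y + 720*I*y + 720*I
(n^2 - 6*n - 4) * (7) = 7*n^2 - 42*n - 28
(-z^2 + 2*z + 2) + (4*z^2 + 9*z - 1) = 3*z^2 + 11*z + 1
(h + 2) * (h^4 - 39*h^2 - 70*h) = h^5 + 2*h^4 - 39*h^3 - 148*h^2 - 140*h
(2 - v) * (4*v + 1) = -4*v^2 + 7*v + 2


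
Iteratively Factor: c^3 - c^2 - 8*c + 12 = (c + 3)*(c^2 - 4*c + 4) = (c - 2)*(c + 3)*(c - 2)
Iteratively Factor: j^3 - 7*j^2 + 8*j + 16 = (j + 1)*(j^2 - 8*j + 16) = (j - 4)*(j + 1)*(j - 4)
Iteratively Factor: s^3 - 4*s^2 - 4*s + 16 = (s - 4)*(s^2 - 4) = (s - 4)*(s - 2)*(s + 2)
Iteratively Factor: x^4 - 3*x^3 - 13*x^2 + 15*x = (x - 5)*(x^3 + 2*x^2 - 3*x) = (x - 5)*(x + 3)*(x^2 - x) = x*(x - 5)*(x + 3)*(x - 1)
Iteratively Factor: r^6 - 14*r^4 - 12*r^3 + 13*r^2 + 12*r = (r + 1)*(r^5 - r^4 - 13*r^3 + r^2 + 12*r) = (r - 1)*(r + 1)*(r^4 - 13*r^2 - 12*r) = (r - 4)*(r - 1)*(r + 1)*(r^3 + 4*r^2 + 3*r) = (r - 4)*(r - 1)*(r + 1)*(r + 3)*(r^2 + r) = (r - 4)*(r - 1)*(r + 1)^2*(r + 3)*(r)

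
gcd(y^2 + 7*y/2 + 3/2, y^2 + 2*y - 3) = y + 3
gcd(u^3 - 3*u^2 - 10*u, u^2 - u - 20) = u - 5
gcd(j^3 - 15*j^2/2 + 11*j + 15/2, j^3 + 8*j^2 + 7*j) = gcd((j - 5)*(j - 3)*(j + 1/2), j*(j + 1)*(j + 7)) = 1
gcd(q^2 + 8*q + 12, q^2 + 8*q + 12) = q^2 + 8*q + 12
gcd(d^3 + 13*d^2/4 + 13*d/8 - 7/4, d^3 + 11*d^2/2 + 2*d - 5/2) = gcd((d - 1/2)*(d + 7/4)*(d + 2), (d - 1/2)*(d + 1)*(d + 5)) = d - 1/2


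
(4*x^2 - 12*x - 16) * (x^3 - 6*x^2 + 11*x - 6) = 4*x^5 - 36*x^4 + 100*x^3 - 60*x^2 - 104*x + 96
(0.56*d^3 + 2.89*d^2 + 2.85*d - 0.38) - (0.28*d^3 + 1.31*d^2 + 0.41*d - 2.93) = 0.28*d^3 + 1.58*d^2 + 2.44*d + 2.55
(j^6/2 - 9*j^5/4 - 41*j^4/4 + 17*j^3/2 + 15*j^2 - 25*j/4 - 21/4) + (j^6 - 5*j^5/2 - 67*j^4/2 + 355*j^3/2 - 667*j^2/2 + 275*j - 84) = 3*j^6/2 - 19*j^5/4 - 175*j^4/4 + 186*j^3 - 637*j^2/2 + 1075*j/4 - 357/4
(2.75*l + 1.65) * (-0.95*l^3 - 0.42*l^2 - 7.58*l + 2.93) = -2.6125*l^4 - 2.7225*l^3 - 21.538*l^2 - 4.4495*l + 4.8345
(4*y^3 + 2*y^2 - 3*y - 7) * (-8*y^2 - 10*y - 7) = -32*y^5 - 56*y^4 - 24*y^3 + 72*y^2 + 91*y + 49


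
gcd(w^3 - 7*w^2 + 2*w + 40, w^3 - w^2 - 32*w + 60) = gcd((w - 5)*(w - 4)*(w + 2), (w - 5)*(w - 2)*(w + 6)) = w - 5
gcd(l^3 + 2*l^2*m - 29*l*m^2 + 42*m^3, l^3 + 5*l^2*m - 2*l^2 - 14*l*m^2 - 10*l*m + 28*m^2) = l^2 + 5*l*m - 14*m^2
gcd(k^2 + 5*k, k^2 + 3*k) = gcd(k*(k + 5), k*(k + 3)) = k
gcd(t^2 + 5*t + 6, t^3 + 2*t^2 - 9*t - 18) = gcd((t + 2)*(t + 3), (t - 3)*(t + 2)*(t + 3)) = t^2 + 5*t + 6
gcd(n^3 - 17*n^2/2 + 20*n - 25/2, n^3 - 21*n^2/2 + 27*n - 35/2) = n^2 - 7*n/2 + 5/2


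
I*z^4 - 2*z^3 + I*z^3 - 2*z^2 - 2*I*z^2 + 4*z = z*(z + 2)*(z + 2*I)*(I*z - I)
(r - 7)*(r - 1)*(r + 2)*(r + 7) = r^4 + r^3 - 51*r^2 - 49*r + 98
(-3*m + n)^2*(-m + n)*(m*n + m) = -9*m^4*n - 9*m^4 + 15*m^3*n^2 + 15*m^3*n - 7*m^2*n^3 - 7*m^2*n^2 + m*n^4 + m*n^3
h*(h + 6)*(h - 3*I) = h^3 + 6*h^2 - 3*I*h^2 - 18*I*h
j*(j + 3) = j^2 + 3*j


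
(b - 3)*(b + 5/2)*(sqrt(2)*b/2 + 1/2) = sqrt(2)*b^3/2 - sqrt(2)*b^2/4 + b^2/2 - 15*sqrt(2)*b/4 - b/4 - 15/4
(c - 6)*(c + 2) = c^2 - 4*c - 12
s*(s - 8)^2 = s^3 - 16*s^2 + 64*s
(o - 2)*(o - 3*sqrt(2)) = o^2 - 3*sqrt(2)*o - 2*o + 6*sqrt(2)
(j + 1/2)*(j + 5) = j^2 + 11*j/2 + 5/2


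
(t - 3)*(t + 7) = t^2 + 4*t - 21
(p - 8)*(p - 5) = p^2 - 13*p + 40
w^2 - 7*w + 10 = (w - 5)*(w - 2)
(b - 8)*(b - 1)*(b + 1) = b^3 - 8*b^2 - b + 8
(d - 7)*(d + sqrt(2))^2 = d^3 - 7*d^2 + 2*sqrt(2)*d^2 - 14*sqrt(2)*d + 2*d - 14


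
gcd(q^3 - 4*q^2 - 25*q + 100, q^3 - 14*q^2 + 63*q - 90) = q - 5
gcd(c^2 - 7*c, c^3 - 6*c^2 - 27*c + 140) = c - 7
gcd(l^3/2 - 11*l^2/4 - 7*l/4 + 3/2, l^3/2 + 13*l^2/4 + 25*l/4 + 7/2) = l + 1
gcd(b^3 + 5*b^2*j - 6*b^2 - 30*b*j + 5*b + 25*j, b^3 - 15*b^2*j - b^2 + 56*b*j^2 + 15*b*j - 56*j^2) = b - 1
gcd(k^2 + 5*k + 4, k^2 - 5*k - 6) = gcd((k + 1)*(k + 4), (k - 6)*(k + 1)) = k + 1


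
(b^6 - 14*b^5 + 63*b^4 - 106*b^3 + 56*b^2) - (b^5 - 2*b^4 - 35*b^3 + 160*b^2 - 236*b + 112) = b^6 - 15*b^5 + 65*b^4 - 71*b^3 - 104*b^2 + 236*b - 112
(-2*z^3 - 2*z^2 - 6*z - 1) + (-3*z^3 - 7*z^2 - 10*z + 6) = -5*z^3 - 9*z^2 - 16*z + 5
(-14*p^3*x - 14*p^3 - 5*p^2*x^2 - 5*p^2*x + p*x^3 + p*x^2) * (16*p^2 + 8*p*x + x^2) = -224*p^5*x - 224*p^5 - 192*p^4*x^2 - 192*p^4*x - 38*p^3*x^3 - 38*p^3*x^2 + 3*p^2*x^4 + 3*p^2*x^3 + p*x^5 + p*x^4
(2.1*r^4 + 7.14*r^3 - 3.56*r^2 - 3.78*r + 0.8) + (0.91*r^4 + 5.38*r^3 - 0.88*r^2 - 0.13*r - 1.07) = 3.01*r^4 + 12.52*r^3 - 4.44*r^2 - 3.91*r - 0.27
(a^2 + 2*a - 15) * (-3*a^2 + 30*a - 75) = -3*a^4 + 24*a^3 + 30*a^2 - 600*a + 1125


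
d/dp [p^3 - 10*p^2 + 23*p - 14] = 3*p^2 - 20*p + 23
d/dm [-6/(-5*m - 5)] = -6/(5*(m + 1)^2)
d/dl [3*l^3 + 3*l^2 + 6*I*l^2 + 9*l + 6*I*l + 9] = 9*l^2 + l*(6 + 12*I) + 9 + 6*I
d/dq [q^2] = 2*q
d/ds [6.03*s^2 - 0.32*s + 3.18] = 12.06*s - 0.32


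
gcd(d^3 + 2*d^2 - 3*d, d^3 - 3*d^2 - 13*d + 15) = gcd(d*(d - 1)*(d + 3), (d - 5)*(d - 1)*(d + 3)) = d^2 + 2*d - 3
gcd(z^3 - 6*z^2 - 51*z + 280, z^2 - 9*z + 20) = z - 5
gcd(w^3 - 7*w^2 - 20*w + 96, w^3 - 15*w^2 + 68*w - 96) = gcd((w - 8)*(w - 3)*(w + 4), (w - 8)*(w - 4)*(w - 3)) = w^2 - 11*w + 24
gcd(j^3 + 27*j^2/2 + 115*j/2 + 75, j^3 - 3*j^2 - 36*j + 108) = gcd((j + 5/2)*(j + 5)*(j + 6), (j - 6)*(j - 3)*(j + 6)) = j + 6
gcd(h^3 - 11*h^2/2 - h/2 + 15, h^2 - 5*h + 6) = h - 2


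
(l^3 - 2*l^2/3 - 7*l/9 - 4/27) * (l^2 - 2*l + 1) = l^5 - 8*l^4/3 + 14*l^3/9 + 20*l^2/27 - 13*l/27 - 4/27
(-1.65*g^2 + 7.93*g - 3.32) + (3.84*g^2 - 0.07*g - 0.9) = 2.19*g^2 + 7.86*g - 4.22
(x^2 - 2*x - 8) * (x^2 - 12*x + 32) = x^4 - 14*x^3 + 48*x^2 + 32*x - 256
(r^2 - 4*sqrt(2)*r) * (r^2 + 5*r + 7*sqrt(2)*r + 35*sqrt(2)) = r^4 + 3*sqrt(2)*r^3 + 5*r^3 - 56*r^2 + 15*sqrt(2)*r^2 - 280*r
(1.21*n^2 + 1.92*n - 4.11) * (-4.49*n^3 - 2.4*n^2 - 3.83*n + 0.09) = -5.4329*n^5 - 11.5248*n^4 + 9.2116*n^3 + 2.6193*n^2 + 15.9141*n - 0.3699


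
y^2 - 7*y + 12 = (y - 4)*(y - 3)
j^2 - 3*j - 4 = (j - 4)*(j + 1)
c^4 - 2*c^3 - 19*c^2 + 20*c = c*(c - 5)*(c - 1)*(c + 4)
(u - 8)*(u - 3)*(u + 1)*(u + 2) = u^4 - 8*u^3 - 7*u^2 + 50*u + 48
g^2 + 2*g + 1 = (g + 1)^2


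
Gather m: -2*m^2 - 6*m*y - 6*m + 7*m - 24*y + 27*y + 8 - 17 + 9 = -2*m^2 + m*(1 - 6*y) + 3*y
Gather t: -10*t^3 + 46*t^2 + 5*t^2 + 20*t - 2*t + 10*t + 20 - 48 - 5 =-10*t^3 + 51*t^2 + 28*t - 33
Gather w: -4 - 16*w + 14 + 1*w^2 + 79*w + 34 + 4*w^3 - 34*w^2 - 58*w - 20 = 4*w^3 - 33*w^2 + 5*w + 24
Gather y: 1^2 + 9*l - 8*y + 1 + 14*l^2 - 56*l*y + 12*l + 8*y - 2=14*l^2 - 56*l*y + 21*l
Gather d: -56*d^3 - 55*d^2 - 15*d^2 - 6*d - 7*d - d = -56*d^3 - 70*d^2 - 14*d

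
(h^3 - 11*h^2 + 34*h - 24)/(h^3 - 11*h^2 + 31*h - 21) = (h^2 - 10*h + 24)/(h^2 - 10*h + 21)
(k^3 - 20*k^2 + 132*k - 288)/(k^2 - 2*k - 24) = (k^2 - 14*k + 48)/(k + 4)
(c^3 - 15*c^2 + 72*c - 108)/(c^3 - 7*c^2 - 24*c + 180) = (c - 3)/(c + 5)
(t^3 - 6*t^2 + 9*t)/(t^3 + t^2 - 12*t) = (t - 3)/(t + 4)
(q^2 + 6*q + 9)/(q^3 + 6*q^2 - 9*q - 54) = (q + 3)/(q^2 + 3*q - 18)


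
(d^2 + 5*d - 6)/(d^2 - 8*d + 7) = (d + 6)/(d - 7)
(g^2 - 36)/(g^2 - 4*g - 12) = (g + 6)/(g + 2)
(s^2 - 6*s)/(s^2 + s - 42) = s/(s + 7)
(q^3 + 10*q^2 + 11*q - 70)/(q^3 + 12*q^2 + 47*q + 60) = (q^2 + 5*q - 14)/(q^2 + 7*q + 12)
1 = 1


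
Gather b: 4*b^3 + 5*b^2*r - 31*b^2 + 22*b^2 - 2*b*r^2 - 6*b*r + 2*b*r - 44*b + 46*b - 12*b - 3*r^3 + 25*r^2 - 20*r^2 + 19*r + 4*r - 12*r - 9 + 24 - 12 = 4*b^3 + b^2*(5*r - 9) + b*(-2*r^2 - 4*r - 10) - 3*r^3 + 5*r^2 + 11*r + 3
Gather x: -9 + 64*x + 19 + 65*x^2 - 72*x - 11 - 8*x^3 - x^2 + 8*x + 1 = -8*x^3 + 64*x^2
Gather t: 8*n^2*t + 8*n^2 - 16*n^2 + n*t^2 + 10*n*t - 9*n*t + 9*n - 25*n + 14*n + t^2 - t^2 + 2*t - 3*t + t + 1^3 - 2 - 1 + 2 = -8*n^2 + n*t^2 - 2*n + t*(8*n^2 + n)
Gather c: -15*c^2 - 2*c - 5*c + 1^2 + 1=-15*c^2 - 7*c + 2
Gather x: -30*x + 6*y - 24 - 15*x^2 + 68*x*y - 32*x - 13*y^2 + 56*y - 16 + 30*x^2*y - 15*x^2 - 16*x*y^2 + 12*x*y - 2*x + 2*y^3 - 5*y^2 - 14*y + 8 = x^2*(30*y - 30) + x*(-16*y^2 + 80*y - 64) + 2*y^3 - 18*y^2 + 48*y - 32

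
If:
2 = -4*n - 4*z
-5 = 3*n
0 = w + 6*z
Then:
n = -5/3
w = -7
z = 7/6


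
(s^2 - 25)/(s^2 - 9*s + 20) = (s + 5)/(s - 4)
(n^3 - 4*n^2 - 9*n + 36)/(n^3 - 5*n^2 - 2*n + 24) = (n + 3)/(n + 2)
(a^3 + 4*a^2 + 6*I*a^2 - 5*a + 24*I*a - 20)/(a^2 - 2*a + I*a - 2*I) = (a^2 + a*(4 + 5*I) + 20*I)/(a - 2)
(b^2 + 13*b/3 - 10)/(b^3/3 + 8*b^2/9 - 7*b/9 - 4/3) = 3*(3*b^2 + 13*b - 30)/(3*b^3 + 8*b^2 - 7*b - 12)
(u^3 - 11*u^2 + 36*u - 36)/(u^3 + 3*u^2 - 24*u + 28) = (u^2 - 9*u + 18)/(u^2 + 5*u - 14)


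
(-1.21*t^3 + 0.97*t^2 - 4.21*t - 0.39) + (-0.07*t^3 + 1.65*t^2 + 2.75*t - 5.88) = -1.28*t^3 + 2.62*t^2 - 1.46*t - 6.27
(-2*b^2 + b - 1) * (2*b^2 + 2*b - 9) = -4*b^4 - 2*b^3 + 18*b^2 - 11*b + 9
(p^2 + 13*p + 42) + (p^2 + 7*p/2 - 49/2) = 2*p^2 + 33*p/2 + 35/2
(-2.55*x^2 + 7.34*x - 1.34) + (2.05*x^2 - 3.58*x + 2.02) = -0.5*x^2 + 3.76*x + 0.68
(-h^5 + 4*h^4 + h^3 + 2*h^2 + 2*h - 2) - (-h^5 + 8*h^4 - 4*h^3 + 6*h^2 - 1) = -4*h^4 + 5*h^3 - 4*h^2 + 2*h - 1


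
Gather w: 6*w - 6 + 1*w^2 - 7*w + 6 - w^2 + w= 0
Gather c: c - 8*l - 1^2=c - 8*l - 1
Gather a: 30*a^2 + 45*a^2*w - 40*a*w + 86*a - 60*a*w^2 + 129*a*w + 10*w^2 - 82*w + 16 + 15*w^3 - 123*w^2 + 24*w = a^2*(45*w + 30) + a*(-60*w^2 + 89*w + 86) + 15*w^3 - 113*w^2 - 58*w + 16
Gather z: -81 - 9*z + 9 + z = -8*z - 72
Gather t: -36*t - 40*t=-76*t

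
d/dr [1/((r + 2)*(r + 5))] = (-2*r - 7)/(r^4 + 14*r^3 + 69*r^2 + 140*r + 100)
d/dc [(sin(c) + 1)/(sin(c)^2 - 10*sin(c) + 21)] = (-2*sin(c) + cos(c)^2 + 30)*cos(c)/(sin(c)^2 - 10*sin(c) + 21)^2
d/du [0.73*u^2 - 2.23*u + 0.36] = 1.46*u - 2.23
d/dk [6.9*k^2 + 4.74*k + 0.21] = 13.8*k + 4.74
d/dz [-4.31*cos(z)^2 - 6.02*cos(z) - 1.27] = (8.62*cos(z) + 6.02)*sin(z)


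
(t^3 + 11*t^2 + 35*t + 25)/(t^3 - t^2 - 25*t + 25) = (t^2 + 6*t + 5)/(t^2 - 6*t + 5)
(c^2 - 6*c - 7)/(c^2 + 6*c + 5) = (c - 7)/(c + 5)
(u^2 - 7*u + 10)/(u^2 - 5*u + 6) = (u - 5)/(u - 3)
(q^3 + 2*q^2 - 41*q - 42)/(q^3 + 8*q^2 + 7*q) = (q - 6)/q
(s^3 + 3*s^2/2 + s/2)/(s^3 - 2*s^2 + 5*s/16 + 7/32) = 16*s*(2*s^2 + 3*s + 1)/(32*s^3 - 64*s^2 + 10*s + 7)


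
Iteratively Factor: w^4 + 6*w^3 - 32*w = (w - 2)*(w^3 + 8*w^2 + 16*w) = (w - 2)*(w + 4)*(w^2 + 4*w) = w*(w - 2)*(w + 4)*(w + 4)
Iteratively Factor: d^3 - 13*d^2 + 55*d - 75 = (d - 5)*(d^2 - 8*d + 15) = (d - 5)*(d - 3)*(d - 5)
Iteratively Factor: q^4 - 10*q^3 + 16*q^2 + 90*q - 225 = (q - 3)*(q^3 - 7*q^2 - 5*q + 75) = (q - 5)*(q - 3)*(q^2 - 2*q - 15) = (q - 5)*(q - 3)*(q + 3)*(q - 5)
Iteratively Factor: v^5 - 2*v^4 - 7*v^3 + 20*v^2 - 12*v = (v + 3)*(v^4 - 5*v^3 + 8*v^2 - 4*v) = (v - 2)*(v + 3)*(v^3 - 3*v^2 + 2*v) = (v - 2)^2*(v + 3)*(v^2 - v) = v*(v - 2)^2*(v + 3)*(v - 1)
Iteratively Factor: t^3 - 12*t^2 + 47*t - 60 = (t - 5)*(t^2 - 7*t + 12) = (t - 5)*(t - 3)*(t - 4)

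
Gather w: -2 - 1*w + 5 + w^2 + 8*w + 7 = w^2 + 7*w + 10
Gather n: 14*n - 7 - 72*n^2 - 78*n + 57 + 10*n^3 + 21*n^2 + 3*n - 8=10*n^3 - 51*n^2 - 61*n + 42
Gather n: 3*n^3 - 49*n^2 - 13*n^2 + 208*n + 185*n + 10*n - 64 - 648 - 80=3*n^3 - 62*n^2 + 403*n - 792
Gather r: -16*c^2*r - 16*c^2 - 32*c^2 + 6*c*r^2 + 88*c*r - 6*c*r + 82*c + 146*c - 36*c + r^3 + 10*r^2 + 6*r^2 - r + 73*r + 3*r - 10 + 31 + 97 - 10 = -48*c^2 + 192*c + r^3 + r^2*(6*c + 16) + r*(-16*c^2 + 82*c + 75) + 108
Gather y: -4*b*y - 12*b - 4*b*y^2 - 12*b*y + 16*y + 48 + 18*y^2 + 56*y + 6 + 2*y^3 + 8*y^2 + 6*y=-12*b + 2*y^3 + y^2*(26 - 4*b) + y*(78 - 16*b) + 54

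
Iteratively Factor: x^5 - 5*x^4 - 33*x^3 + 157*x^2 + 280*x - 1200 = (x + 4)*(x^4 - 9*x^3 + 3*x^2 + 145*x - 300) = (x - 3)*(x + 4)*(x^3 - 6*x^2 - 15*x + 100) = (x - 3)*(x + 4)^2*(x^2 - 10*x + 25) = (x - 5)*(x - 3)*(x + 4)^2*(x - 5)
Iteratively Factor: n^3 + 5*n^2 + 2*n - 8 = (n - 1)*(n^2 + 6*n + 8) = (n - 1)*(n + 2)*(n + 4)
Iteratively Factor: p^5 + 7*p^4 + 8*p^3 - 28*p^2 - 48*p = (p + 3)*(p^4 + 4*p^3 - 4*p^2 - 16*p) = (p - 2)*(p + 3)*(p^3 + 6*p^2 + 8*p) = (p - 2)*(p + 3)*(p + 4)*(p^2 + 2*p) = p*(p - 2)*(p + 3)*(p + 4)*(p + 2)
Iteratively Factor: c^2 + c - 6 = (c + 3)*(c - 2)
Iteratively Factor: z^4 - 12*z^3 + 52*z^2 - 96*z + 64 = (z - 2)*(z^3 - 10*z^2 + 32*z - 32) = (z - 2)^2*(z^2 - 8*z + 16) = (z - 4)*(z - 2)^2*(z - 4)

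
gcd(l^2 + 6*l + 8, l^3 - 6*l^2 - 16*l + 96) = l + 4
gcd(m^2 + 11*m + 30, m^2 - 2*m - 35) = m + 5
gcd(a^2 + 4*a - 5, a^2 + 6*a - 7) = a - 1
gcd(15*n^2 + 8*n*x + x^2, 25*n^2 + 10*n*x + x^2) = 5*n + x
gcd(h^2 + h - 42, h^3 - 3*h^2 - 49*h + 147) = h + 7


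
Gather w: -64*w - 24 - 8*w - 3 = -72*w - 27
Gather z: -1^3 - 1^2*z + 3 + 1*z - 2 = 0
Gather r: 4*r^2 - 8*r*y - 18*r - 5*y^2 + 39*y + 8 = 4*r^2 + r*(-8*y - 18) - 5*y^2 + 39*y + 8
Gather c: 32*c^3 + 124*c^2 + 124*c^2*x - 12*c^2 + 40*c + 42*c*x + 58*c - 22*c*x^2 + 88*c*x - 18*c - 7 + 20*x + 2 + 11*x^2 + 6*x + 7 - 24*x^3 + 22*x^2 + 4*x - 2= 32*c^3 + c^2*(124*x + 112) + c*(-22*x^2 + 130*x + 80) - 24*x^3 + 33*x^2 + 30*x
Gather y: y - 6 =y - 6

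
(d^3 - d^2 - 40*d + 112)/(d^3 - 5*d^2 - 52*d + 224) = (d - 4)/(d - 8)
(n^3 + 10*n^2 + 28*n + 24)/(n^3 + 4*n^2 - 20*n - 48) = (n + 2)/(n - 4)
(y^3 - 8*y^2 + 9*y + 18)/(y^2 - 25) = (y^3 - 8*y^2 + 9*y + 18)/(y^2 - 25)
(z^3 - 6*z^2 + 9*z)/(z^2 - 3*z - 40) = z*(-z^2 + 6*z - 9)/(-z^2 + 3*z + 40)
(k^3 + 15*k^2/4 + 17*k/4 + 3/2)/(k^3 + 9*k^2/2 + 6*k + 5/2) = (4*k^2 + 11*k + 6)/(2*(2*k^2 + 7*k + 5))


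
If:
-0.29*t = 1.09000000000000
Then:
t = -3.76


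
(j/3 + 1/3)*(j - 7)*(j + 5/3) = j^3/3 - 13*j^2/9 - 17*j/3 - 35/9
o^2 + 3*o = o*(o + 3)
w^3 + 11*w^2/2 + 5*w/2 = w*(w + 1/2)*(w + 5)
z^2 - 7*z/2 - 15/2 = (z - 5)*(z + 3/2)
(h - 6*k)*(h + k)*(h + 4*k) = h^3 - h^2*k - 26*h*k^2 - 24*k^3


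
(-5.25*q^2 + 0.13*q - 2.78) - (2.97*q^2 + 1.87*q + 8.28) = -8.22*q^2 - 1.74*q - 11.06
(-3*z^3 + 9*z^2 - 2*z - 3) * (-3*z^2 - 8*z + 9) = 9*z^5 - 3*z^4 - 93*z^3 + 106*z^2 + 6*z - 27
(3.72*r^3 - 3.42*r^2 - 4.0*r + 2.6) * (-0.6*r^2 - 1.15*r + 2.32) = -2.232*r^5 - 2.226*r^4 + 14.9634*r^3 - 4.8944*r^2 - 12.27*r + 6.032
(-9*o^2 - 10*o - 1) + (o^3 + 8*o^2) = o^3 - o^2 - 10*o - 1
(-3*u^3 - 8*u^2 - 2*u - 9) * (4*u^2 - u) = -12*u^5 - 29*u^4 - 34*u^2 + 9*u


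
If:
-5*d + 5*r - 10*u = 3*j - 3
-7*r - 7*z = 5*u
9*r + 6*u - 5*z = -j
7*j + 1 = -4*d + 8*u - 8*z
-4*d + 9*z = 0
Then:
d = 3/18665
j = 979/11199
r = -8069/55995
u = 11291/55995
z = 4/55995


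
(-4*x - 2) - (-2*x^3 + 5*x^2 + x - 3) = 2*x^3 - 5*x^2 - 5*x + 1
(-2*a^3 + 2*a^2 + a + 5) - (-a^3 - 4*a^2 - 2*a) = -a^3 + 6*a^2 + 3*a + 5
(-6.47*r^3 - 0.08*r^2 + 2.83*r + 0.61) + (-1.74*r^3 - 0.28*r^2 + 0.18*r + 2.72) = -8.21*r^3 - 0.36*r^2 + 3.01*r + 3.33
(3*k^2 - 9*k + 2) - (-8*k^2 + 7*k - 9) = 11*k^2 - 16*k + 11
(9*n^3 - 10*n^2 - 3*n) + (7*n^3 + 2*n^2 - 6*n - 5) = 16*n^3 - 8*n^2 - 9*n - 5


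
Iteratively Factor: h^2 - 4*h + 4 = (h - 2)*(h - 2)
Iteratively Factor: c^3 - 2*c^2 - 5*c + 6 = (c - 3)*(c^2 + c - 2) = (c - 3)*(c - 1)*(c + 2)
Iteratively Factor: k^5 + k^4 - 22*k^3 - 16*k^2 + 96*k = (k + 4)*(k^4 - 3*k^3 - 10*k^2 + 24*k) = (k - 2)*(k + 4)*(k^3 - k^2 - 12*k) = (k - 2)*(k + 3)*(k + 4)*(k^2 - 4*k) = (k - 4)*(k - 2)*(k + 3)*(k + 4)*(k)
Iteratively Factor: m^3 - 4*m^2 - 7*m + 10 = (m - 1)*(m^2 - 3*m - 10) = (m - 5)*(m - 1)*(m + 2)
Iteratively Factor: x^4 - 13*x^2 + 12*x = (x - 1)*(x^3 + x^2 - 12*x) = x*(x - 1)*(x^2 + x - 12) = x*(x - 3)*(x - 1)*(x + 4)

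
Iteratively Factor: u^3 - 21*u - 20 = (u + 4)*(u^2 - 4*u - 5) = (u + 1)*(u + 4)*(u - 5)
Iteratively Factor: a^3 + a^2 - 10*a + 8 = (a - 2)*(a^2 + 3*a - 4) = (a - 2)*(a + 4)*(a - 1)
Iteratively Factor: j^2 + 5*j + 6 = (j + 3)*(j + 2)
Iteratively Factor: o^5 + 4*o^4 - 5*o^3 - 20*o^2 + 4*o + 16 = (o + 4)*(o^4 - 5*o^2 + 4) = (o + 1)*(o + 4)*(o^3 - o^2 - 4*o + 4) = (o - 2)*(o + 1)*(o + 4)*(o^2 + o - 2) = (o - 2)*(o - 1)*(o + 1)*(o + 4)*(o + 2)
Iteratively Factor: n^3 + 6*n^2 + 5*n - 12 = (n + 3)*(n^2 + 3*n - 4) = (n + 3)*(n + 4)*(n - 1)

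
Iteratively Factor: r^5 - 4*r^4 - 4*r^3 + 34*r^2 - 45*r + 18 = (r - 1)*(r^4 - 3*r^3 - 7*r^2 + 27*r - 18) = (r - 2)*(r - 1)*(r^3 - r^2 - 9*r + 9) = (r - 3)*(r - 2)*(r - 1)*(r^2 + 2*r - 3) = (r - 3)*(r - 2)*(r - 1)*(r + 3)*(r - 1)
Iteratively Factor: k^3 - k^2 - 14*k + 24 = (k - 3)*(k^2 + 2*k - 8) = (k - 3)*(k + 4)*(k - 2)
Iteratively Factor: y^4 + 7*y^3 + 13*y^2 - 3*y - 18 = (y + 3)*(y^3 + 4*y^2 + y - 6) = (y + 2)*(y + 3)*(y^2 + 2*y - 3) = (y + 2)*(y + 3)^2*(y - 1)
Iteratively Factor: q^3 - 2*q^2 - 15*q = (q + 3)*(q^2 - 5*q) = (q - 5)*(q + 3)*(q)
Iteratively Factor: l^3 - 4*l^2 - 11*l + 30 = (l - 5)*(l^2 + l - 6) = (l - 5)*(l - 2)*(l + 3)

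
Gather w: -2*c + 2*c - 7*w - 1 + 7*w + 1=0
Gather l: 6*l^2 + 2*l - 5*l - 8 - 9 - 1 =6*l^2 - 3*l - 18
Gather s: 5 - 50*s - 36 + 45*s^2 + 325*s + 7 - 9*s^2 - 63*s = 36*s^2 + 212*s - 24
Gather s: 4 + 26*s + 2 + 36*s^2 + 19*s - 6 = 36*s^2 + 45*s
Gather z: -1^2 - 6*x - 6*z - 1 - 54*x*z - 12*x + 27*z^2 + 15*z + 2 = -18*x + 27*z^2 + z*(9 - 54*x)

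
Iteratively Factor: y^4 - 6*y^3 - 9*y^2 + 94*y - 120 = (y - 5)*(y^3 - y^2 - 14*y + 24) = (y - 5)*(y - 2)*(y^2 + y - 12) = (y - 5)*(y - 2)*(y + 4)*(y - 3)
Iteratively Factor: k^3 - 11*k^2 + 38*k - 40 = (k - 5)*(k^2 - 6*k + 8) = (k - 5)*(k - 4)*(k - 2)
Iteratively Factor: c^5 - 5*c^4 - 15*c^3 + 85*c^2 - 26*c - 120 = (c + 1)*(c^4 - 6*c^3 - 9*c^2 + 94*c - 120) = (c + 1)*(c + 4)*(c^3 - 10*c^2 + 31*c - 30) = (c - 3)*(c + 1)*(c + 4)*(c^2 - 7*c + 10) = (c - 3)*(c - 2)*(c + 1)*(c + 4)*(c - 5)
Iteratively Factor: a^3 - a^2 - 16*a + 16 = (a - 1)*(a^2 - 16) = (a - 1)*(a + 4)*(a - 4)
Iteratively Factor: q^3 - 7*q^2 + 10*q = (q - 2)*(q^2 - 5*q) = q*(q - 2)*(q - 5)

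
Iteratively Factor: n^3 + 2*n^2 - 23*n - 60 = (n + 4)*(n^2 - 2*n - 15) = (n + 3)*(n + 4)*(n - 5)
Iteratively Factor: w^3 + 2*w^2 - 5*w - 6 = (w + 1)*(w^2 + w - 6) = (w + 1)*(w + 3)*(w - 2)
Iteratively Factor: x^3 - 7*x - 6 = (x + 2)*(x^2 - 2*x - 3) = (x + 1)*(x + 2)*(x - 3)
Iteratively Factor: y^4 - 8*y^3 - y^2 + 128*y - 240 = (y - 4)*(y^3 - 4*y^2 - 17*y + 60) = (y - 5)*(y - 4)*(y^2 + y - 12) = (y - 5)*(y - 4)*(y + 4)*(y - 3)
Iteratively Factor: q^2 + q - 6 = (q + 3)*(q - 2)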